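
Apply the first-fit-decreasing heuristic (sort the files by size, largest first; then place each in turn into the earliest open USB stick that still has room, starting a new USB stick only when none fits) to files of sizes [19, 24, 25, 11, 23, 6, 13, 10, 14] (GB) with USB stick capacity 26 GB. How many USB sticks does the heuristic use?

6

Sorted descending: 25, 24, 23, 19, 14, 13, 11, 10, 6.
  25 → USB stick 1 (new)  [load 25/26]
  24 → USB stick 2 (new)  [load 24/26]
  23 → USB stick 3 (new)  [load 23/26]
  19 → USB stick 4 (new)  [load 19/26]
  14 → USB stick 5 (new)  [load 14/26]
  13 → USB stick 6 (new)  [load 13/26]
  11 → USB stick 5  [load 25/26]
  10 → USB stick 6  [load 23/26]
  6 → USB stick 4  [load 25/26]
6 USB sticks opened.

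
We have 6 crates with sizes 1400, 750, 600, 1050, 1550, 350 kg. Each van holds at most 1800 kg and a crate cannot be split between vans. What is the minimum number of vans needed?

Total = 1550 + 1400 + 1050 + 750 + 600 + 350 = 5700 kg.
Lower bound: ⌈5700/1800⌉ = 4 vans.
A packing using 4 vans:
  van 1: 1550 = 1550
  van 2: 1400 + 350 = 1750
  van 3: 1050 + 750 = 1800
  van 4: 600 = 600
This matches the lower bound, so 4 is optimal.

4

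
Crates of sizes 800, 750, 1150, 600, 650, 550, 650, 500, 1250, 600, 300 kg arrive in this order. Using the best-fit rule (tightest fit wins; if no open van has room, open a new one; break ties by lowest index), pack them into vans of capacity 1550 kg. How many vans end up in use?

6

  800 → van 1 (new)  [load 800/1550]
  750 → van 1  [load 1550/1550]
  1150 → van 2 (new)  [load 1150/1550]
  600 → van 3 (new)  [load 600/1550]
  650 → van 3  [load 1250/1550]
  550 → van 4 (new)  [load 550/1550]
  650 → van 4  [load 1200/1550]
  500 → van 5 (new)  [load 500/1550]
  1250 → van 6 (new)  [load 1250/1550]
  600 → van 5  [load 1100/1550]
  300 → van 3  [load 1550/1550]
6 vans opened.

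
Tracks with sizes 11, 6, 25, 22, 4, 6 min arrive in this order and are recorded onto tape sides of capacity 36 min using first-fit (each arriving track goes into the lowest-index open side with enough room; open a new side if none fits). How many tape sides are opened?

3

  11 → side 1 (new)  [load 11/36]
  6 → side 1  [load 17/36]
  25 → side 2 (new)  [load 25/36]
  22 → side 3 (new)  [load 22/36]
  4 → side 1  [load 21/36]
  6 → side 1  [load 27/36]
3 tape sides opened.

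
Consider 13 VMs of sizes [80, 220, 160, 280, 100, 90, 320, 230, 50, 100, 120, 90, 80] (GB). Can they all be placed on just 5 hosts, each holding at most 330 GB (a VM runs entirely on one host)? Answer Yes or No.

Total = 1920 GB; ⌈1920/330⌉ = 6.
At least 6 hosts are required, but only 5 are allowed.

No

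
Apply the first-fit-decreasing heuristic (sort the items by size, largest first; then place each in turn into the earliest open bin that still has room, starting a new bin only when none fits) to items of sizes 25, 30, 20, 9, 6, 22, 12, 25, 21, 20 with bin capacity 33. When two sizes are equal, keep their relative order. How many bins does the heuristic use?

Sorted descending: 30, 25, 25, 22, 21, 20, 20, 12, 9, 6.
  30 → bin 1 (new)  [load 30/33]
  25 → bin 2 (new)  [load 25/33]
  25 → bin 3 (new)  [load 25/33]
  22 → bin 4 (new)  [load 22/33]
  21 → bin 5 (new)  [load 21/33]
  20 → bin 6 (new)  [load 20/33]
  20 → bin 7 (new)  [load 20/33]
  12 → bin 5  [load 33/33]
  9 → bin 4  [load 31/33]
  6 → bin 2  [load 31/33]
7 bins opened.

7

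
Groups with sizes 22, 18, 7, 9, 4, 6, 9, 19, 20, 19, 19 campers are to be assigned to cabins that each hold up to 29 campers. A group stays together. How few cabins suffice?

6

Total = 22 + 20 + 19 + 19 + 19 + 18 + 9 + 9 + 7 + 6 + 4 = 152 campers.
Lower bound: ⌈152/29⌉ = 6 cabins.
A packing using 6 cabins:
  cabin 1: 22 + 7 = 29
  cabin 2: 20 + 9 = 29
  cabin 3: 19 + 9 = 28
  cabin 4: 19 + 6 + 4 = 29
  cabin 5: 19 = 19
  cabin 6: 18 = 18
This matches the lower bound, so 6 is optimal.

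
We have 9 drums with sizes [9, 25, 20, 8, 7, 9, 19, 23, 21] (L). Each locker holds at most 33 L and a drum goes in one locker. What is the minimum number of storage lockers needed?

5

Total = 25 + 23 + 21 + 20 + 19 + 9 + 9 + 8 + 7 = 141 L.
Lower bound: ⌈141/33⌉ = 5 storage lockers.
A packing using 5 storage lockers:
  locker 1: 25 + 8 = 33
  locker 2: 23 + 9 = 32
  locker 3: 21 + 9 = 30
  locker 4: 20 + 7 = 27
  locker 5: 19 = 19
This matches the lower bound, so 5 is optimal.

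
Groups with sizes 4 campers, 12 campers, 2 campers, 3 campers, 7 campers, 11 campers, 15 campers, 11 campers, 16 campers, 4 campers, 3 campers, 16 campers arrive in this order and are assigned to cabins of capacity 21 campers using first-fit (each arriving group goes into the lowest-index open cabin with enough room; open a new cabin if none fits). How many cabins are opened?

6

  4 → cabin 1 (new)  [load 4/21]
  12 → cabin 1  [load 16/21]
  2 → cabin 1  [load 18/21]
  3 → cabin 1  [load 21/21]
  7 → cabin 2 (new)  [load 7/21]
  11 → cabin 2  [load 18/21]
  15 → cabin 3 (new)  [load 15/21]
  11 → cabin 4 (new)  [load 11/21]
  16 → cabin 5 (new)  [load 16/21]
  4 → cabin 3  [load 19/21]
  3 → cabin 2  [load 21/21]
  16 → cabin 6 (new)  [load 16/21]
6 cabins opened.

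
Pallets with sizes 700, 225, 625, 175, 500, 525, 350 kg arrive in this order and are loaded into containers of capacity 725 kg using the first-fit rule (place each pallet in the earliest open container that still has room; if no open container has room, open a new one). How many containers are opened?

  700 → container 1 (new)  [load 700/725]
  225 → container 2 (new)  [load 225/725]
  625 → container 3 (new)  [load 625/725]
  175 → container 2  [load 400/725]
  500 → container 4 (new)  [load 500/725]
  525 → container 5 (new)  [load 525/725]
  350 → container 6 (new)  [load 350/725]
6 containers opened.

6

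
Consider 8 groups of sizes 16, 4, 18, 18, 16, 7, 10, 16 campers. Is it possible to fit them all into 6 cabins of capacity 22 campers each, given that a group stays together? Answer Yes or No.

Yes

A valid assignment using 6 cabins:
  cabin 1: 18 + 4 = 22
  cabin 2: 18 = 18
  cabin 3: 16 = 16
  cabin 4: 16 = 16
  cabin 5: 16 = 16
  cabin 6: 10 + 7 = 17
Every load is within 22 campers, so 6 cabins suffice.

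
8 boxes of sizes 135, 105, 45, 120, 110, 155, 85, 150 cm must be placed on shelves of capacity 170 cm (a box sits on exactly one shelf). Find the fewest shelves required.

7

Total = 155 + 150 + 135 + 120 + 110 + 105 + 85 + 45 = 905 cm.
Lower bound: ⌈905/170⌉ = 6 shelves.
A packing using 7 shelves:
  shelf 1: 155 = 155
  shelf 2: 150 = 150
  shelf 3: 135 = 135
  shelf 4: 120 + 45 = 165
  shelf 5: 110 = 110
  shelf 6: 105 = 105
  shelf 7: 85 = 85
No arrangement into 6 shelves stays within capacity, so 7 is optimal.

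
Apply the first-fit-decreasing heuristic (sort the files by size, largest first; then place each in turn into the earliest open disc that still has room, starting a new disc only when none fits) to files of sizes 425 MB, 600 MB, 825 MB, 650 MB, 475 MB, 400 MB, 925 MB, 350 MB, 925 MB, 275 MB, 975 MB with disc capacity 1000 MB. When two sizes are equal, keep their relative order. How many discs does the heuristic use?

8

Sorted descending: 975, 925, 925, 825, 650, 600, 475, 425, 400, 350, 275.
  975 → disc 1 (new)  [load 975/1000]
  925 → disc 2 (new)  [load 925/1000]
  925 → disc 3 (new)  [load 925/1000]
  825 → disc 4 (new)  [load 825/1000]
  650 → disc 5 (new)  [load 650/1000]
  600 → disc 6 (new)  [load 600/1000]
  475 → disc 7 (new)  [load 475/1000]
  425 → disc 7  [load 900/1000]
  400 → disc 6  [load 1000/1000]
  350 → disc 5  [load 1000/1000]
  275 → disc 8 (new)  [load 275/1000]
8 discs opened.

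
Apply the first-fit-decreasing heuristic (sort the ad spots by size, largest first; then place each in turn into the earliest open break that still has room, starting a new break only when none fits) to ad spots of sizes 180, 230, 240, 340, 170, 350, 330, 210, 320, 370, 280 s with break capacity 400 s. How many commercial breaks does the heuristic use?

Sorted descending: 370, 350, 340, 330, 320, 280, 240, 230, 210, 180, 170.
  370 → break 1 (new)  [load 370/400]
  350 → break 2 (new)  [load 350/400]
  340 → break 3 (new)  [load 340/400]
  330 → break 4 (new)  [load 330/400]
  320 → break 5 (new)  [load 320/400]
  280 → break 6 (new)  [load 280/400]
  240 → break 7 (new)  [load 240/400]
  230 → break 8 (new)  [load 230/400]
  210 → break 9 (new)  [load 210/400]
  180 → break 9  [load 390/400]
  170 → break 8  [load 400/400]
9 commercial breaks opened.

9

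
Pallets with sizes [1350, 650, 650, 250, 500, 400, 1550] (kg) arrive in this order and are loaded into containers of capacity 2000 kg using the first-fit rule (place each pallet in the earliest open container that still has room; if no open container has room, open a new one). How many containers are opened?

3

  1350 → container 1 (new)  [load 1350/2000]
  650 → container 1  [load 2000/2000]
  650 → container 2 (new)  [load 650/2000]
  250 → container 2  [load 900/2000]
  500 → container 2  [load 1400/2000]
  400 → container 2  [load 1800/2000]
  1550 → container 3 (new)  [load 1550/2000]
3 containers opened.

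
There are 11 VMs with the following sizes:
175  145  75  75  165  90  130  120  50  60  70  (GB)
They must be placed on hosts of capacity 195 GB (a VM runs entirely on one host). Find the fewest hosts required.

7

Total = 175 + 165 + 145 + 130 + 120 + 90 + 75 + 75 + 70 + 60 + 50 = 1155 GB.
Lower bound: ⌈1155/195⌉ = 6 hosts.
A packing using 7 hosts:
  host 1: 175 = 175
  host 2: 165 = 165
  host 3: 145 + 50 = 195
  host 4: 130 + 60 = 190
  host 5: 120 + 75 = 195
  host 6: 90 + 75 = 165
  host 7: 70 = 70
No arrangement into 6 hosts stays within capacity, so 7 is optimal.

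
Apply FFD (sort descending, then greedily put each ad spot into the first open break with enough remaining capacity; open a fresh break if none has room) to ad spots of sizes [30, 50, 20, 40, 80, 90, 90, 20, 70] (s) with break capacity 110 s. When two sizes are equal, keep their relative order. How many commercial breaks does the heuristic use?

Sorted descending: 90, 90, 80, 70, 50, 40, 30, 20, 20.
  90 → break 1 (new)  [load 90/110]
  90 → break 2 (new)  [load 90/110]
  80 → break 3 (new)  [load 80/110]
  70 → break 4 (new)  [load 70/110]
  50 → break 5 (new)  [load 50/110]
  40 → break 4  [load 110/110]
  30 → break 3  [load 110/110]
  20 → break 1  [load 110/110]
  20 → break 2  [load 110/110]
5 commercial breaks opened.

5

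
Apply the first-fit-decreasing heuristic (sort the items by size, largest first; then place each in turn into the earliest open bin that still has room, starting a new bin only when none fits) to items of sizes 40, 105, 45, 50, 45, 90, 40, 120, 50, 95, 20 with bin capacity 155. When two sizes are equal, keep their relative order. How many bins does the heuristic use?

5

Sorted descending: 120, 105, 95, 90, 50, 50, 45, 45, 40, 40, 20.
  120 → bin 1 (new)  [load 120/155]
  105 → bin 2 (new)  [load 105/155]
  95 → bin 3 (new)  [load 95/155]
  90 → bin 4 (new)  [load 90/155]
  50 → bin 2  [load 155/155]
  50 → bin 3  [load 145/155]
  45 → bin 4  [load 135/155]
  45 → bin 5 (new)  [load 45/155]
  40 → bin 5  [load 85/155]
  40 → bin 5  [load 125/155]
  20 → bin 1  [load 140/155]
5 bins opened.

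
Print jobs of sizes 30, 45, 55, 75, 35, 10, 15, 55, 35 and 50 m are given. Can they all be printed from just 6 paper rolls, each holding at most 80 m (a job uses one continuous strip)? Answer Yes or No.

Yes

A valid assignment using 6 paper rolls:
  roll 1: 75 = 75
  roll 2: 55 + 15 + 10 = 80
  roll 3: 55 = 55
  roll 4: 50 + 30 = 80
  roll 5: 45 + 35 = 80
  roll 6: 35 = 35
Every load is within 80 m, so 6 paper rolls suffice.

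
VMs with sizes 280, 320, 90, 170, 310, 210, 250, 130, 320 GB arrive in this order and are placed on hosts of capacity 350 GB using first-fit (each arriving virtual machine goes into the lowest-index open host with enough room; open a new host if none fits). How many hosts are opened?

  280 → host 1 (new)  [load 280/350]
  320 → host 2 (new)  [load 320/350]
  90 → host 3 (new)  [load 90/350]
  170 → host 3  [load 260/350]
  310 → host 4 (new)  [load 310/350]
  210 → host 5 (new)  [load 210/350]
  250 → host 6 (new)  [load 250/350]
  130 → host 5  [load 340/350]
  320 → host 7 (new)  [load 320/350]
7 hosts opened.

7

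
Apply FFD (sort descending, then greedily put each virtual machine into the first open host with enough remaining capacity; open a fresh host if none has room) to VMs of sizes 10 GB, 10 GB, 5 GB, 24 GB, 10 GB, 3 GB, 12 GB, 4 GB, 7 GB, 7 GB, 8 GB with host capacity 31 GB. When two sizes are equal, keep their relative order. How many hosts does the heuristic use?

Sorted descending: 24, 12, 10, 10, 10, 8, 7, 7, 5, 4, 3.
  24 → host 1 (new)  [load 24/31]
  12 → host 2 (new)  [load 12/31]
  10 → host 2  [load 22/31]
  10 → host 3 (new)  [load 10/31]
  10 → host 3  [load 20/31]
  8 → host 2  [load 30/31]
  7 → host 1  [load 31/31]
  7 → host 3  [load 27/31]
  5 → host 4 (new)  [load 5/31]
  4 → host 3  [load 31/31]
  3 → host 4  [load 8/31]
4 hosts opened.

4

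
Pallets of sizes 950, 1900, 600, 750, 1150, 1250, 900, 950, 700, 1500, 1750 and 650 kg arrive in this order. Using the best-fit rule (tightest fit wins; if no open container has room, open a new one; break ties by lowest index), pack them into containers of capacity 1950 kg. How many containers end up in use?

8

  950 → container 1 (new)  [load 950/1950]
  1900 → container 2 (new)  [load 1900/1950]
  600 → container 1  [load 1550/1950]
  750 → container 3 (new)  [load 750/1950]
  1150 → container 3  [load 1900/1950]
  1250 → container 4 (new)  [load 1250/1950]
  900 → container 5 (new)  [load 900/1950]
  950 → container 5  [load 1850/1950]
  700 → container 4  [load 1950/1950]
  1500 → container 6 (new)  [load 1500/1950]
  1750 → container 7 (new)  [load 1750/1950]
  650 → container 8 (new)  [load 650/1950]
8 containers opened.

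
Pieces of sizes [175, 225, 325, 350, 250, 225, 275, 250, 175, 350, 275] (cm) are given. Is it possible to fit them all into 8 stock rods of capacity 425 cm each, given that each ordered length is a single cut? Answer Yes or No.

Total = 2875 cm; ⌈2875/425⌉ = 7.
9 pieces each exceed half the capacity and cannot share a stock rod, forcing at least 9 stock rods.
At least 9 stock rods are required, but only 8 are allowed.

No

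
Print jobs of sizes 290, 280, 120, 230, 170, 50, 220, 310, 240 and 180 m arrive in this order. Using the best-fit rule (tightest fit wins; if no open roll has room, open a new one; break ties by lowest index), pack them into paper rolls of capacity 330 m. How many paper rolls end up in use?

  290 → roll 1 (new)  [load 290/330]
  280 → roll 2 (new)  [load 280/330]
  120 → roll 3 (new)  [load 120/330]
  230 → roll 4 (new)  [load 230/330]
  170 → roll 3  [load 290/330]
  50 → roll 2  [load 330/330]
  220 → roll 5 (new)  [load 220/330]
  310 → roll 6 (new)  [load 310/330]
  240 → roll 7 (new)  [load 240/330]
  180 → roll 8 (new)  [load 180/330]
8 paper rolls opened.

8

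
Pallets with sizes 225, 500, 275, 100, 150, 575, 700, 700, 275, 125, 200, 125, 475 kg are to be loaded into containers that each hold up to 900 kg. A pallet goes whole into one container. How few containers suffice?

Total = 700 + 700 + 575 + 500 + 475 + 275 + 275 + 225 + 200 + 150 + 125 + 125 + 100 = 4425 kg.
Lower bound: ⌈4425/900⌉ = 5 containers.
A packing using 5 containers:
  container 1: 700 + 200 = 900
  container 2: 700 + 150 = 850
  container 3: 575 + 225 + 100 = 900
  container 4: 500 + 275 + 125 = 900
  container 5: 475 + 275 + 125 = 875
This matches the lower bound, so 5 is optimal.

5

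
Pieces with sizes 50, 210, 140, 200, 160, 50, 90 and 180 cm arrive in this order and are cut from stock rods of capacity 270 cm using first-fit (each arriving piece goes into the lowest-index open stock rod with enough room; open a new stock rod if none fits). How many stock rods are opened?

5

  50 → stock rod 1 (new)  [load 50/270]
  210 → stock rod 1  [load 260/270]
  140 → stock rod 2 (new)  [load 140/270]
  200 → stock rod 3 (new)  [load 200/270]
  160 → stock rod 4 (new)  [load 160/270]
  50 → stock rod 2  [load 190/270]
  90 → stock rod 4  [load 250/270]
  180 → stock rod 5 (new)  [load 180/270]
5 stock rods opened.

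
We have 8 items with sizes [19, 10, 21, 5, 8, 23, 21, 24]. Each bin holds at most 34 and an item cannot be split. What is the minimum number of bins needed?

Total = 24 + 23 + 21 + 21 + 19 + 10 + 8 + 5 = 131.
Lower bound: ⌈131/34⌉ = 4 bins.
Also, 5 items each exceed 17, and no two of those can share a bin, so at least 5 bins are needed.
A packing using 5 bins:
  bin 1: 24 + 10 = 34
  bin 2: 23 + 8 = 31
  bin 3: 21 + 5 = 26
  bin 4: 21 = 21
  bin 5: 19 = 19
This matches the lower bound, so 5 is optimal.

5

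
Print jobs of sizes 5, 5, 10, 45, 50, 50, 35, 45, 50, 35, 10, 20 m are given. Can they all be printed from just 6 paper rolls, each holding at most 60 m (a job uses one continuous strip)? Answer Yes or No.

Total = 360 m; ⌈360/60⌉ = 6.
7 print jobs each exceed half the capacity and cannot share a roll, forcing at least 7 paper rolls.
At least 7 paper rolls are required, but only 6 are allowed.

No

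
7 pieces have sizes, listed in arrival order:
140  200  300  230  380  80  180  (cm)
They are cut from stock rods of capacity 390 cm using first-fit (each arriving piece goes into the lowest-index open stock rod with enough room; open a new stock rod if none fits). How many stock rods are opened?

  140 → stock rod 1 (new)  [load 140/390]
  200 → stock rod 1  [load 340/390]
  300 → stock rod 2 (new)  [load 300/390]
  230 → stock rod 3 (new)  [load 230/390]
  380 → stock rod 4 (new)  [load 380/390]
  80 → stock rod 2  [load 380/390]
  180 → stock rod 5 (new)  [load 180/390]
5 stock rods opened.

5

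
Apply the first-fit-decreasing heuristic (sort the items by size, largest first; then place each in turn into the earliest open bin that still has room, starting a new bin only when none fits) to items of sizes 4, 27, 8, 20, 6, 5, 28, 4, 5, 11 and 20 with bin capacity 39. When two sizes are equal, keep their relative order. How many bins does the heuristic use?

4

Sorted descending: 28, 27, 20, 20, 11, 8, 6, 5, 5, 4, 4.
  28 → bin 1 (new)  [load 28/39]
  27 → bin 2 (new)  [load 27/39]
  20 → bin 3 (new)  [load 20/39]
  20 → bin 4 (new)  [load 20/39]
  11 → bin 1  [load 39/39]
  8 → bin 2  [load 35/39]
  6 → bin 3  [load 26/39]
  5 → bin 3  [load 31/39]
  5 → bin 3  [load 36/39]
  4 → bin 2  [load 39/39]
  4 → bin 4  [load 24/39]
4 bins opened.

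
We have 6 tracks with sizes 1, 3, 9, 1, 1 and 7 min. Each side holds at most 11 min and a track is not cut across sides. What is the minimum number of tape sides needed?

Total = 9 + 7 + 3 + 1 + 1 + 1 = 22 min.
Lower bound: ⌈22/11⌉ = 2 tape sides.
A packing using 2 tape sides:
  side 1: 9 + 1 + 1 = 11
  side 2: 7 + 3 + 1 = 11
This matches the lower bound, so 2 is optimal.

2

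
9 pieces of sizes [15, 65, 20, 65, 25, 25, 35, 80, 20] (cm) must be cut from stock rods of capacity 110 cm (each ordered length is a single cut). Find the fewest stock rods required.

Total = 80 + 65 + 65 + 35 + 25 + 25 + 20 + 20 + 15 = 350 cm.
Lower bound: ⌈350/110⌉ = 4 stock rods.
A packing using 4 stock rods:
  stock rod 1: 80 + 25 = 105
  stock rod 2: 65 + 35 = 100
  stock rod 3: 65 + 25 + 20 = 110
  stock rod 4: 20 + 15 = 35
This matches the lower bound, so 4 is optimal.

4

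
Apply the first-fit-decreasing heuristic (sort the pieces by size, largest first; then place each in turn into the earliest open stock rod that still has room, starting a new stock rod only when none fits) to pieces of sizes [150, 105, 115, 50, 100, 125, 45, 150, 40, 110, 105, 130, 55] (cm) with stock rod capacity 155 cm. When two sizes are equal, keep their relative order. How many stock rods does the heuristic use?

Sorted descending: 150, 150, 130, 125, 115, 110, 105, 105, 100, 55, 50, 45, 40.
  150 → stock rod 1 (new)  [load 150/155]
  150 → stock rod 2 (new)  [load 150/155]
  130 → stock rod 3 (new)  [load 130/155]
  125 → stock rod 4 (new)  [load 125/155]
  115 → stock rod 5 (new)  [load 115/155]
  110 → stock rod 6 (new)  [load 110/155]
  105 → stock rod 7 (new)  [load 105/155]
  105 → stock rod 8 (new)  [load 105/155]
  100 → stock rod 9 (new)  [load 100/155]
  55 → stock rod 9  [load 155/155]
  50 → stock rod 7  [load 155/155]
  45 → stock rod 6  [load 155/155]
  40 → stock rod 5  [load 155/155]
9 stock rods opened.

9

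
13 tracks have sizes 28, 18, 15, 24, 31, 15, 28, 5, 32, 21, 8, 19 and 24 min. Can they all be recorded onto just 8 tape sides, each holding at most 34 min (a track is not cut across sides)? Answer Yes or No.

Total = 268 min; ⌈268/34⌉ = 8.
9 tracks each exceed half the capacity and cannot share a side, forcing at least 9 tape sides.
At least 9 tape sides are required, but only 8 are allowed.

No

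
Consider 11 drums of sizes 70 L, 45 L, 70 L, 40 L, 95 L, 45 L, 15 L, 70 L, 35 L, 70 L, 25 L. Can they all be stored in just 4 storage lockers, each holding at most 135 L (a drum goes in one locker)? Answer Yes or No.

Total = 580 L; ⌈580/135⌉ = 5.
At least 5 storage lockers are required, but only 4 are allowed.

No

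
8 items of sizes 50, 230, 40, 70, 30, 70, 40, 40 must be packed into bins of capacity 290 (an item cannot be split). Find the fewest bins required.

Total = 230 + 70 + 70 + 50 + 40 + 40 + 40 + 30 = 570.
Lower bound: ⌈570/290⌉ = 2 bins.
A packing using 2 bins:
  bin 1: 230 + 50 = 280
  bin 2: 70 + 70 + 40 + 40 + 40 + 30 = 290
This matches the lower bound, so 2 is optimal.

2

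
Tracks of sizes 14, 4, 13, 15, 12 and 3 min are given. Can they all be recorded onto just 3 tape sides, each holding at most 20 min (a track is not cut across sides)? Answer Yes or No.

No

Total = 61 min; ⌈61/20⌉ = 4.
At least 4 tape sides are required, but only 3 are allowed.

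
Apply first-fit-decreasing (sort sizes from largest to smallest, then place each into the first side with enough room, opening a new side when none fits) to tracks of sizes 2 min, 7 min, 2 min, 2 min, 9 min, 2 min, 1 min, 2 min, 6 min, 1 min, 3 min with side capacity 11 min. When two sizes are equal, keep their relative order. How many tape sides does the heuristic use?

4

Sorted descending: 9, 7, 6, 3, 2, 2, 2, 2, 2, 1, 1.
  9 → side 1 (new)  [load 9/11]
  7 → side 2 (new)  [load 7/11]
  6 → side 3 (new)  [load 6/11]
  3 → side 2  [load 10/11]
  2 → side 1  [load 11/11]
  2 → side 3  [load 8/11]
  2 → side 3  [load 10/11]
  2 → side 4 (new)  [load 2/11]
  2 → side 4  [load 4/11]
  1 → side 2  [load 11/11]
  1 → side 3  [load 11/11]
4 tape sides opened.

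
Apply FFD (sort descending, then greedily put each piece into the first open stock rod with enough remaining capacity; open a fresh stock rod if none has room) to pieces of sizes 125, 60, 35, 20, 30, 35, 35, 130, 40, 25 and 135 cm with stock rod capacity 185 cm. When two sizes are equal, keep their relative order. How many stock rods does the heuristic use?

4

Sorted descending: 135, 130, 125, 60, 40, 35, 35, 35, 30, 25, 20.
  135 → stock rod 1 (new)  [load 135/185]
  130 → stock rod 2 (new)  [load 130/185]
  125 → stock rod 3 (new)  [load 125/185]
  60 → stock rod 3  [load 185/185]
  40 → stock rod 1  [load 175/185]
  35 → stock rod 2  [load 165/185]
  35 → stock rod 4 (new)  [load 35/185]
  35 → stock rod 4  [load 70/185]
  30 → stock rod 4  [load 100/185]
  25 → stock rod 4  [load 125/185]
  20 → stock rod 2  [load 185/185]
4 stock rods opened.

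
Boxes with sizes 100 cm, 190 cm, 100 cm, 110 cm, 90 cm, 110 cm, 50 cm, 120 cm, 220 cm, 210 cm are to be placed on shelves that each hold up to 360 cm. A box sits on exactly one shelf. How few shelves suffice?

4

Total = 220 + 210 + 190 + 120 + 110 + 110 + 100 + 100 + 90 + 50 = 1300 cm.
Lower bound: ⌈1300/360⌉ = 4 shelves.
A packing using 4 shelves:
  shelf 1: 220 + 120 = 340
  shelf 2: 210 + 110 = 320
  shelf 3: 190 + 110 + 50 = 350
  shelf 4: 100 + 100 + 90 = 290
This matches the lower bound, so 4 is optimal.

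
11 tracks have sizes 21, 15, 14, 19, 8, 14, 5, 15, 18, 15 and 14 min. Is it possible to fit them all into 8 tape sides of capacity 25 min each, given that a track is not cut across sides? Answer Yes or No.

Total = 158 min; ⌈158/25⌉ = 7.
9 tracks each exceed half the capacity and cannot share a side, forcing at least 9 tape sides.
At least 9 tape sides are required, but only 8 are allowed.

No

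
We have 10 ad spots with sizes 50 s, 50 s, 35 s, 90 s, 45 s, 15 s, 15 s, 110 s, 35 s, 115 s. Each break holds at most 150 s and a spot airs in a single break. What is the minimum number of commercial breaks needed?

4

Total = 115 + 110 + 90 + 50 + 50 + 45 + 35 + 35 + 15 + 15 = 560 s.
Lower bound: ⌈560/150⌉ = 4 commercial breaks.
A packing using 4 commercial breaks:
  break 1: 115 + 35 = 150
  break 2: 110 + 35 = 145
  break 3: 90 + 50 = 140
  break 4: 50 + 45 + 15 + 15 = 125
This matches the lower bound, so 4 is optimal.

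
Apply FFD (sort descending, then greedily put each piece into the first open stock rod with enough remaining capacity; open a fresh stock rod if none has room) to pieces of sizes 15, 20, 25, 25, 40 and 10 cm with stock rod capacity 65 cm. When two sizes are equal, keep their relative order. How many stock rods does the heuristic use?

3

Sorted descending: 40, 25, 25, 20, 15, 10.
  40 → stock rod 1 (new)  [load 40/65]
  25 → stock rod 1  [load 65/65]
  25 → stock rod 2 (new)  [load 25/65]
  20 → stock rod 2  [load 45/65]
  15 → stock rod 2  [load 60/65]
  10 → stock rod 3 (new)  [load 10/65]
3 stock rods opened.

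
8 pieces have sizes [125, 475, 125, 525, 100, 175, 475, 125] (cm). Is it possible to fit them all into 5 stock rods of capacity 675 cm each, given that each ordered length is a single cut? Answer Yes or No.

A valid assignment using 4 stock rods:
  stock rod 1: 525 + 125 = 650
  stock rod 2: 475 + 175 = 650
  stock rod 3: 475 + 125 = 600
  stock rod 4: 125 + 100 = 225
That uses only 4 ≤ 5, so 5 stock rods are enough.

Yes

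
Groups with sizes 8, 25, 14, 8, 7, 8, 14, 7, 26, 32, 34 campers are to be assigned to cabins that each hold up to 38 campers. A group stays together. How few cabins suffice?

6

Total = 34 + 32 + 26 + 25 + 14 + 14 + 8 + 8 + 8 + 7 + 7 = 183 campers.
Lower bound: ⌈183/38⌉ = 5 cabins.
A packing using 6 cabins:
  cabin 1: 34 = 34
  cabin 2: 32 = 32
  cabin 3: 26 + 8 = 34
  cabin 4: 25 + 8 = 33
  cabin 5: 14 + 14 + 8 = 36
  cabin 6: 7 + 7 = 14
No arrangement into 5 cabins stays within capacity, so 6 is optimal.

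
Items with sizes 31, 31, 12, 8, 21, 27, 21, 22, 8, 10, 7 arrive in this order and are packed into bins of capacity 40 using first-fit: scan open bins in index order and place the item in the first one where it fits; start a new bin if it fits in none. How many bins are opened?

6

  31 → bin 1 (new)  [load 31/40]
  31 → bin 2 (new)  [load 31/40]
  12 → bin 3 (new)  [load 12/40]
  8 → bin 1  [load 39/40]
  21 → bin 3  [load 33/40]
  27 → bin 4 (new)  [load 27/40]
  21 → bin 5 (new)  [load 21/40]
  22 → bin 6 (new)  [load 22/40]
  8 → bin 2  [load 39/40]
  10 → bin 4  [load 37/40]
  7 → bin 3  [load 40/40]
6 bins opened.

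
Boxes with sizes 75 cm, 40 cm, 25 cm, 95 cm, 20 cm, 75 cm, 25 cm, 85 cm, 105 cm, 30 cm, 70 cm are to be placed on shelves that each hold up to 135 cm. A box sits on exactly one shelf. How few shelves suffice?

6

Total = 105 + 95 + 85 + 75 + 75 + 70 + 40 + 30 + 25 + 25 + 20 = 645 cm.
Lower bound: ⌈645/135⌉ = 5 shelves.
Also, 6 boxes each exceed 135/2 cm, and no two of those can share a shelf, so at least 6 shelves are needed.
A packing using 6 shelves:
  shelf 1: 105 + 30 = 135
  shelf 2: 95 + 40 = 135
  shelf 3: 85 + 25 + 25 = 135
  shelf 4: 75 + 20 = 95
  shelf 5: 75 = 75
  shelf 6: 70 = 70
This matches the lower bound, so 6 is optimal.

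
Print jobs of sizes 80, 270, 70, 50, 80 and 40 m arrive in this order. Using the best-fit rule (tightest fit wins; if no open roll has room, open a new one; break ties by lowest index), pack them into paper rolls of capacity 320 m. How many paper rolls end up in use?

  80 → roll 1 (new)  [load 80/320]
  270 → roll 2 (new)  [load 270/320]
  70 → roll 1  [load 150/320]
  50 → roll 2  [load 320/320]
  80 → roll 1  [load 230/320]
  40 → roll 1  [load 270/320]
2 paper rolls opened.

2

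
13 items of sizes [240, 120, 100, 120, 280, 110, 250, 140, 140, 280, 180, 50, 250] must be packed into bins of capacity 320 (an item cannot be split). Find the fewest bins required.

9

Total = 280 + 280 + 250 + 250 + 240 + 180 + 140 + 140 + 120 + 120 + 110 + 100 + 50 = 2260.
Lower bound: ⌈2260/320⌉ = 8 bins.
A packing using 9 bins:
  bin 1: 280 = 280
  bin 2: 280 = 280
  bin 3: 250 + 50 = 300
  bin 4: 250 = 250
  bin 5: 240 = 240
  bin 6: 180 + 140 = 320
  bin 7: 140 + 120 = 260
  bin 8: 120 + 110 = 230
  bin 9: 100 = 100
No arrangement into 8 bins stays within capacity, so 9 is optimal.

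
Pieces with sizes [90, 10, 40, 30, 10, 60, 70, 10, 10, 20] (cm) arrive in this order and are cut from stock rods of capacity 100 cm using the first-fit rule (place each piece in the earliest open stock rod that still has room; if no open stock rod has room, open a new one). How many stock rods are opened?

  90 → stock rod 1 (new)  [load 90/100]
  10 → stock rod 1  [load 100/100]
  40 → stock rod 2 (new)  [load 40/100]
  30 → stock rod 2  [load 70/100]
  10 → stock rod 2  [load 80/100]
  60 → stock rod 3 (new)  [load 60/100]
  70 → stock rod 4 (new)  [load 70/100]
  10 → stock rod 2  [load 90/100]
  10 → stock rod 2  [load 100/100]
  20 → stock rod 3  [load 80/100]
4 stock rods opened.

4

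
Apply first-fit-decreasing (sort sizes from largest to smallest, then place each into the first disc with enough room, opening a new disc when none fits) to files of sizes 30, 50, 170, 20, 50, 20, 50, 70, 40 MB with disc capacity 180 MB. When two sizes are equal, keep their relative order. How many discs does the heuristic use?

3

Sorted descending: 170, 70, 50, 50, 50, 40, 30, 20, 20.
  170 → disc 1 (new)  [load 170/180]
  70 → disc 2 (new)  [load 70/180]
  50 → disc 2  [load 120/180]
  50 → disc 2  [load 170/180]
  50 → disc 3 (new)  [load 50/180]
  40 → disc 3  [load 90/180]
  30 → disc 3  [load 120/180]
  20 → disc 3  [load 140/180]
  20 → disc 3  [load 160/180]
3 discs opened.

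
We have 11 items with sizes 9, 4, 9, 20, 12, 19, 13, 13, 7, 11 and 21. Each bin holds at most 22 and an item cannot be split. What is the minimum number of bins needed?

7

Total = 21 + 20 + 19 + 13 + 13 + 12 + 11 + 9 + 9 + 7 + 4 = 138.
Lower bound: ⌈138/22⌉ = 7 bins.
A packing using 7 bins:
  bin 1: 21 = 21
  bin 2: 20 = 20
  bin 3: 19 = 19
  bin 4: 13 + 9 = 22
  bin 5: 13 + 9 = 22
  bin 6: 12 + 7 = 19
  bin 7: 11 + 4 = 15
This matches the lower bound, so 7 is optimal.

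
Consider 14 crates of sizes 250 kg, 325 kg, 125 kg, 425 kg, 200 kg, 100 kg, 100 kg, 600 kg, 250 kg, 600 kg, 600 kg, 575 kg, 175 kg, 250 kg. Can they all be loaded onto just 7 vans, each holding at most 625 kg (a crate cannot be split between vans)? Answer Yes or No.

Total = 4575 kg; ⌈4575/625⌉ = 8.
At least 8 vans are required, but only 7 are allowed.

No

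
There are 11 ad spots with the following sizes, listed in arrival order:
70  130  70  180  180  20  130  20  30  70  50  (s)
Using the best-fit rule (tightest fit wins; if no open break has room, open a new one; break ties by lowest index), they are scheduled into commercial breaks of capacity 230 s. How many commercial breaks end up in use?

  70 → break 1 (new)  [load 70/230]
  130 → break 1  [load 200/230]
  70 → break 2 (new)  [load 70/230]
  180 → break 3 (new)  [load 180/230]
  180 → break 4 (new)  [load 180/230]
  20 → break 1  [load 220/230]
  130 → break 2  [load 200/230]
  20 → break 2  [load 220/230]
  30 → break 3  [load 210/230]
  70 → break 5 (new)  [load 70/230]
  50 → break 4  [load 230/230]
5 commercial breaks opened.

5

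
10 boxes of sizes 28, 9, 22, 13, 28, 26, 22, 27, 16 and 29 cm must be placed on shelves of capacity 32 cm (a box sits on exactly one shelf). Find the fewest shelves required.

Total = 29 + 28 + 28 + 27 + 26 + 22 + 22 + 16 + 13 + 9 = 220 cm.
Lower bound: ⌈220/32⌉ = 7 shelves.
A packing using 8 shelves:
  shelf 1: 29 = 29
  shelf 2: 28 = 28
  shelf 3: 28 = 28
  shelf 4: 27 = 27
  shelf 5: 26 = 26
  shelf 6: 22 + 9 = 31
  shelf 7: 22 = 22
  shelf 8: 16 + 13 = 29
No arrangement into 7 shelves stays within capacity, so 8 is optimal.

8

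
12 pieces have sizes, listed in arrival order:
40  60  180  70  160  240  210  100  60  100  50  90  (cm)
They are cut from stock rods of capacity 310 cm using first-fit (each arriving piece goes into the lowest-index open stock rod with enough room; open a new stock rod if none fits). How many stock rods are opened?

  40 → stock rod 1 (new)  [load 40/310]
  60 → stock rod 1  [load 100/310]
  180 → stock rod 1  [load 280/310]
  70 → stock rod 2 (new)  [load 70/310]
  160 → stock rod 2  [load 230/310]
  240 → stock rod 3 (new)  [load 240/310]
  210 → stock rod 4 (new)  [load 210/310]
  100 → stock rod 4  [load 310/310]
  60 → stock rod 2  [load 290/310]
  100 → stock rod 5 (new)  [load 100/310]
  50 → stock rod 3  [load 290/310]
  90 → stock rod 5  [load 190/310]
5 stock rods opened.

5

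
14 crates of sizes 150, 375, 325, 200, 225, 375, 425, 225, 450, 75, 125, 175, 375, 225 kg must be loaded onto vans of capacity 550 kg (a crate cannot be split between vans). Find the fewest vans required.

8

Total = 450 + 425 + 375 + 375 + 375 + 325 + 225 + 225 + 225 + 200 + 175 + 150 + 125 + 75 = 3725 kg.
Lower bound: ⌈3725/550⌉ = 7 vans.
A packing using 8 vans:
  van 1: 450 + 75 = 525
  van 2: 425 + 125 = 550
  van 3: 375 + 175 = 550
  van 4: 375 + 150 = 525
  van 5: 375 = 375
  van 6: 325 + 225 = 550
  van 7: 225 + 225 = 450
  van 8: 200 = 200
No arrangement into 7 vans stays within capacity, so 8 is optimal.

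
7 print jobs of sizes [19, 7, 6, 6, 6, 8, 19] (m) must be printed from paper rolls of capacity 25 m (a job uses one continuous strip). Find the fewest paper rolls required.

Total = 19 + 19 + 8 + 7 + 6 + 6 + 6 = 71 m.
Lower bound: ⌈71/25⌉ = 3 paper rolls.
A packing using 3 paper rolls:
  roll 1: 19 + 6 = 25
  roll 2: 19 + 6 = 25
  roll 3: 8 + 7 + 6 = 21
This matches the lower bound, so 3 is optimal.

3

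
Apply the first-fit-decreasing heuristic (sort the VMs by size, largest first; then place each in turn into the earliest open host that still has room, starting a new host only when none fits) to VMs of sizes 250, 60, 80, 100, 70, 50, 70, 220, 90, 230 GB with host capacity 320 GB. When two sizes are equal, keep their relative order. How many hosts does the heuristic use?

4

Sorted descending: 250, 230, 220, 100, 90, 80, 70, 70, 60, 50.
  250 → host 1 (new)  [load 250/320]
  230 → host 2 (new)  [load 230/320]
  220 → host 3 (new)  [load 220/320]
  100 → host 3  [load 320/320]
  90 → host 2  [load 320/320]
  80 → host 4 (new)  [load 80/320]
  70 → host 1  [load 320/320]
  70 → host 4  [load 150/320]
  60 → host 4  [load 210/320]
  50 → host 4  [load 260/320]
4 hosts opened.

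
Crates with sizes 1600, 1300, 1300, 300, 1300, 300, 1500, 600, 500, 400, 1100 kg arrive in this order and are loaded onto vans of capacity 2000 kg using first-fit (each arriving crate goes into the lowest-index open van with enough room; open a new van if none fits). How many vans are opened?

6

  1600 → van 1 (new)  [load 1600/2000]
  1300 → van 2 (new)  [load 1300/2000]
  1300 → van 3 (new)  [load 1300/2000]
  300 → van 1  [load 1900/2000]
  1300 → van 4 (new)  [load 1300/2000]
  300 → van 2  [load 1600/2000]
  1500 → van 5 (new)  [load 1500/2000]
  600 → van 3  [load 1900/2000]
  500 → van 4  [load 1800/2000]
  400 → van 2  [load 2000/2000]
  1100 → van 6 (new)  [load 1100/2000]
6 vans opened.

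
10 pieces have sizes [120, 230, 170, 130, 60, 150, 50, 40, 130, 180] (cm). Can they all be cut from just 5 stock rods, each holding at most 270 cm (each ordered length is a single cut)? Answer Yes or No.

A valid assignment using 5 stock rods:
  stock rod 1: 230 + 40 = 270
  stock rod 2: 180 + 60 = 240
  stock rod 3: 170 + 50 = 220
  stock rod 4: 150 + 120 = 270
  stock rod 5: 130 + 130 = 260
Every load is within 270 cm, so 5 stock rods suffice.

Yes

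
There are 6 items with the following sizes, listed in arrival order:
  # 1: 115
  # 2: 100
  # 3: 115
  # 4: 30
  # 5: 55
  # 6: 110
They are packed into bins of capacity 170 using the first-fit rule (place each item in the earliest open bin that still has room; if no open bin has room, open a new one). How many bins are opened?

4

  115 → bin 1 (new)  [load 115/170]
  100 → bin 2 (new)  [load 100/170]
  115 → bin 3 (new)  [load 115/170]
  30 → bin 1  [load 145/170]
  55 → bin 2  [load 155/170]
  110 → bin 4 (new)  [load 110/170]
4 bins opened.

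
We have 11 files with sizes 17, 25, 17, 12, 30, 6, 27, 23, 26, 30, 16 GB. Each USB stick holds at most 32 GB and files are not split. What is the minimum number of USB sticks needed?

Total = 30 + 30 + 27 + 26 + 25 + 23 + 17 + 17 + 16 + 12 + 6 = 229 GB.
Lower bound: ⌈229/32⌉ = 8 USB sticks.
A packing using 9 USB sticks:
  USB stick 1: 30 = 30
  USB stick 2: 30 = 30
  USB stick 3: 27 = 27
  USB stick 4: 26 + 6 = 32
  USB stick 5: 25 = 25
  USB stick 6: 23 = 23
  USB stick 7: 17 + 12 = 29
  USB stick 8: 17 = 17
  USB stick 9: 16 = 16
No arrangement into 8 USB sticks stays within capacity, so 9 is optimal.

9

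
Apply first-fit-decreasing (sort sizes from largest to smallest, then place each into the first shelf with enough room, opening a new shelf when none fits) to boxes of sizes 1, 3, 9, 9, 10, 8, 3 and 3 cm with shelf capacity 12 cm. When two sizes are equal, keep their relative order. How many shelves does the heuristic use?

4

Sorted descending: 10, 9, 9, 8, 3, 3, 3, 1.
  10 → shelf 1 (new)  [load 10/12]
  9 → shelf 2 (new)  [load 9/12]
  9 → shelf 3 (new)  [load 9/12]
  8 → shelf 4 (new)  [load 8/12]
  3 → shelf 2  [load 12/12]
  3 → shelf 3  [load 12/12]
  3 → shelf 4  [load 11/12]
  1 → shelf 1  [load 11/12]
4 shelves opened.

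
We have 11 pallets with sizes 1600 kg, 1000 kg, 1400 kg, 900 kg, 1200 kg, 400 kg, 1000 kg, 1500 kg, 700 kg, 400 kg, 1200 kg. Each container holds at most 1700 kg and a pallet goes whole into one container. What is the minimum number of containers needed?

Total = 1600 + 1500 + 1400 + 1200 + 1200 + 1000 + 1000 + 900 + 700 + 400 + 400 = 11300 kg.
Lower bound: ⌈11300/1700⌉ = 7 containers.
Also, 8 pallets each exceed 850 kg, and no two of those can share a container, so at least 8 containers are needed.
A packing using 8 containers:
  container 1: 1600 = 1600
  container 2: 1500 = 1500
  container 3: 1400 = 1400
  container 4: 1200 + 400 = 1600
  container 5: 1200 + 400 = 1600
  container 6: 1000 + 700 = 1700
  container 7: 1000 = 1000
  container 8: 900 = 900
This matches the lower bound, so 8 is optimal.

8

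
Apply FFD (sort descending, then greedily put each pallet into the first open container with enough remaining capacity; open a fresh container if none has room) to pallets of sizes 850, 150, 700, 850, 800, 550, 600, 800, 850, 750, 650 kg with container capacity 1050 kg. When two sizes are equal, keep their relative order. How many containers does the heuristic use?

Sorted descending: 850, 850, 850, 800, 800, 750, 700, 650, 600, 550, 150.
  850 → container 1 (new)  [load 850/1050]
  850 → container 2 (new)  [load 850/1050]
  850 → container 3 (new)  [load 850/1050]
  800 → container 4 (new)  [load 800/1050]
  800 → container 5 (new)  [load 800/1050]
  750 → container 6 (new)  [load 750/1050]
  700 → container 7 (new)  [load 700/1050]
  650 → container 8 (new)  [load 650/1050]
  600 → container 9 (new)  [load 600/1050]
  550 → container 10 (new)  [load 550/1050]
  150 → container 1  [load 1000/1050]
10 containers opened.

10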